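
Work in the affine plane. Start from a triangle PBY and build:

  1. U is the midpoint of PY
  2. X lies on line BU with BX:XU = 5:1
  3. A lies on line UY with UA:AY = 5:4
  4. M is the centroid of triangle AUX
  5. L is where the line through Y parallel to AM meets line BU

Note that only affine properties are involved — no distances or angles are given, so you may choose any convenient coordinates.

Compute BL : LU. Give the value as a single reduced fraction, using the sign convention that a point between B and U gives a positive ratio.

BL:LU = 17/3

Work in coordinates with P = (0, 0), B = (1, 0), Y = (0, 1).
1. U is the midpoint of PY ⇒ U = (0, 1/2)
2. X lies on line BU with BX:XU = 5:1 ⇒ X = (1/6, 5/12)
3. A lies on line UY with UA:AY = 5:4 ⇒ A = (0, 7/9)
4. M is the centroid of triangle AUX ⇒ M = (1/18, 61/108)
5. L is where the line through Y parallel to AM meets line BU ⇒ L = (3/20, 17/40)
L = B + t·(U−B) with t = 17/20, so BL:LU = t:(1−t) = 17/20:3/20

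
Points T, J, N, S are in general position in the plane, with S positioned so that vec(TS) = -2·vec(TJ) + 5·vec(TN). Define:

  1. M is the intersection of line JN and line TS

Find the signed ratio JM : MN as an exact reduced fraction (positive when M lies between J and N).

Work in coordinates with T = (0, 0), J = (1, 0), N = (0, 1), S = (-2, 5).
1. M is the intersection of line JN and line TS ⇒ M = (-2/3, 5/3)
M = J + t·(N−J) with t = 5/3, so JM:MN = t:(1−t) = 5/3:-2/3

JM:MN = -5/2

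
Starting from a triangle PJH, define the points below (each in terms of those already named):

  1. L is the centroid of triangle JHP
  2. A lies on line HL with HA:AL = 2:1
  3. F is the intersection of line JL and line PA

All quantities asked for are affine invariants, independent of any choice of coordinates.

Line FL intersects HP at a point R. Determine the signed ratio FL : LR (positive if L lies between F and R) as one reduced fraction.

Work in coordinates with P = (0, 0), J = (1, 0), H = (0, 1).
1. L is the centroid of triangle JHP ⇒ L = (1/3, 1/3)
2. A lies on line HL with HA:AL = 2:1 ⇒ A = (2/9, 5/9)
3. F is the intersection of line JL and line PA ⇒ F = (1/6, 5/12)
line FL meets HP at R = (0, 1/2)
L = F + t·(R−F) with t = -1, so FL:LR = -1:2

FL:LR = -1/2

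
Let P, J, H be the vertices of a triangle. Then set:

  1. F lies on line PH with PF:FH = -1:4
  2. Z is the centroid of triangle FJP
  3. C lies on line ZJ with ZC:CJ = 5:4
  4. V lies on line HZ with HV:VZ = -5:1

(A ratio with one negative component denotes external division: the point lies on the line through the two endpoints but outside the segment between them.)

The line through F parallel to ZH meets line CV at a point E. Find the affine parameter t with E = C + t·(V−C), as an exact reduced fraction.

Work in coordinates with P = (0, 0), J = (1, 0), H = (0, 1).
1. F lies on line PH with PF:FH = -1:4 ⇒ F = (0, -1/3)
2. Z is the centroid of triangle FJP ⇒ Z = (1/3, -1/9)
3. C lies on line ZJ with ZC:CJ = 5:4 ⇒ C = (19/27, -4/81)
4. V lies on line HZ with HV:VZ = -5:1 ⇒ V = (5/12, -7/18)
through F parallel to ZH: direction (-1/3, 10/9); meets CV at E = (17/140, -31/42)
E = C + t·(V−C) with t = 71/35

t = 71/35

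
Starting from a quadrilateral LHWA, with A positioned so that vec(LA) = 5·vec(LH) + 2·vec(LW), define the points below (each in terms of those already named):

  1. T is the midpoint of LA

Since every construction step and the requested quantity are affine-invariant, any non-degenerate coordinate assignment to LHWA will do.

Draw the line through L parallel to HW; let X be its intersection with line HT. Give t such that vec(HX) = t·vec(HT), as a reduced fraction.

Set L = (0, 0), H = (1, 0), W = (0, 1), A = (5, 2); any affine frame gives the same invariant.
1. T is the midpoint of LA ⇒ T = (5/2, 1)
through L parallel to HW: direction (-1, 1); meets HT at X = (2/5, -2/5)
X = H + t·(T−H) with t = -2/5

t = -2/5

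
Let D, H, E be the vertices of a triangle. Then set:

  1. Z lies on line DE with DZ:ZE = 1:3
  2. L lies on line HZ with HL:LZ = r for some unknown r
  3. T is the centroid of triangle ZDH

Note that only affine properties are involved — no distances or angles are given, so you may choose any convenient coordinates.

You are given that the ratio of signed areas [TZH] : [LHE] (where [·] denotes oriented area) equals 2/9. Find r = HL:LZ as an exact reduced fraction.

Assign D = (0, 0), H = (1, 0), E = (0, 1) — the answer is frame-independent, so this choice is without loss of generality.
1. Z lies on line DE with DZ:ZE = 1:3 ⇒ Z = (0, 1/4)
2. With HL:LZ = r, write λ = r/(r+1) so L = H + λ·(Z−H); L is affine-linear in λ
3. T is the centroid of triangle ZDH ⇒ T = (1/3, 1/12)
Every point depending on L is an affine combination of L and λ-independent points, so each such coordinate is linear in λ; the λ² term in each signed area is a multiple of (Z−H)×(Z−H) = 0, so 2·[TZH] and 2·[LHE] are each linear in λ. Evaluating at λ=0 and λ=1:
  2·[TZH] = -1/12,   2·[LHE] = 3/4·λ
So [TZH]:[LHE] = (-1/12) / (3/4·λ). Setting this equal to 2/9:
  -1/12 = 2/9·(3/4·λ)  ⇒  λ = -1/2
Then r = λ/(1−λ) = (-1/2)/(3/2) = -1/3. Check: with r = -1/3, L = (3/2, -1/8) and [TZH]:[LHE] = 2/9 as required.

r = -1/3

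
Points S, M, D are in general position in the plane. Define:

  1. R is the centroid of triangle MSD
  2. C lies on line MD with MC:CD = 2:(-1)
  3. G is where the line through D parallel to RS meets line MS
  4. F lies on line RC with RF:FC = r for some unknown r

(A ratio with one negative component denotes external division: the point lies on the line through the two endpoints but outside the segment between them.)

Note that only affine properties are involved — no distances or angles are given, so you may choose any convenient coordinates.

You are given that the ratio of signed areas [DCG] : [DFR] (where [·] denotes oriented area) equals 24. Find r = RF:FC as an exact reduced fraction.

r = 1/3

Choose coordinates S = (0, 0), M = (1, 0), D = (0, 1).
1. R is the centroid of triangle MSD ⇒ R = (1/3, 1/3)
2. C lies on line MD with MC:CD = 2:(-1) ⇒ C = (-1, 2)
3. G is where the line through D parallel to RS meets line MS ⇒ G = (-1, 0)
4. With RF:FC = r, write λ = r/(r+1) so F = R + λ·(C−R); F is affine-linear in λ
Every point depending on F is an affine combination of F and λ-independent points, so each such coordinate is linear in λ; the λ² term in each signed area is a multiple of (C−R)×(C−R) = 0, so 2·[DCG] and 2·[DFR] are each linear in λ. Evaluating at λ=0 and λ=1:
  2·[DCG] = 2,   2·[DFR] = 1/3·λ
So [DCG]:[DFR] = (2) / (1/3·λ). Setting this equal to 24:
  2 = 24·(1/3·λ)  ⇒  λ = 1/4
Then r = λ/(1−λ) = (1/4)/(3/4) = 1/3. Check: with r = 1/3, F = (0, 3/4) and [DCG]:[DFR] = 24 as required.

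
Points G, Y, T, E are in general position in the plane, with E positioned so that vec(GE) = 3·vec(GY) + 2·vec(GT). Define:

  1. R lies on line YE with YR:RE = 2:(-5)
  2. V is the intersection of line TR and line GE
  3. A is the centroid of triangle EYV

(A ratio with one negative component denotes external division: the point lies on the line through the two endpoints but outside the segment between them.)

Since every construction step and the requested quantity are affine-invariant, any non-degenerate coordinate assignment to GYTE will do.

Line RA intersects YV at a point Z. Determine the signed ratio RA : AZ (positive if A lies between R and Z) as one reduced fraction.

Set G = (0, 0), Y = (1, 0), T = (0, 1), E = (3, 2); any affine frame gives the same invariant.
1. R lies on line YE with YR:RE = 2:(-5) ⇒ R = (-1/3, -4/3)
2. V is the intersection of line TR and line GE ⇒ V = (-3/19, -2/19)
3. A is the centroid of triangle EYV ⇒ A = (73/57, 12/19)
line RA meets YV at Z = (127/171, -4/171)
A = R + t·(Z−R) with t = 3/2, so RA:AZ = 3/2:-1/2

RA:AZ = -3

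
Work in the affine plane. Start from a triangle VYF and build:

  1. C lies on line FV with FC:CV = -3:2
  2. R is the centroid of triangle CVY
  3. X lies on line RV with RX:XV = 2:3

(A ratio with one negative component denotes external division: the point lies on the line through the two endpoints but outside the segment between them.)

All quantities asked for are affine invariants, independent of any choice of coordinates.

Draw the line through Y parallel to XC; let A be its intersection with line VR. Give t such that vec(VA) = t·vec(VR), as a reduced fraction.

Choose coordinates V = (0, 0), Y = (1, 0), F = (0, 1).
1. C lies on line FV with FC:CV = -3:2 ⇒ C = (0, -2)
2. R is the centroid of triangle CVY ⇒ R = (1/3, -2/3)
3. X lies on line RV with RX:XV = 2:3 ⇒ X = (1/5, -2/5)
through Y parallel to XC: direction (-1/5, -8/5); meets VR at A = (4/5, -8/5)
A = V + t·(R−V) with t = 12/5

t = 12/5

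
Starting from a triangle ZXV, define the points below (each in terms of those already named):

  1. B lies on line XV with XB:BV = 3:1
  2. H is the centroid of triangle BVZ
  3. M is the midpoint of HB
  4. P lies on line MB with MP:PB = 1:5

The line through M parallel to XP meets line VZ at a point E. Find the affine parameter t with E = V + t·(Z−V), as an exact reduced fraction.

Set Z = (0, 0), X = (1, 0), V = (0, 1); any affine frame gives the same invariant.
1. B lies on line XV with XB:BV = 3:1 ⇒ B = (1/4, 3/4)
2. H is the centroid of triangle BVZ ⇒ H = (1/12, 7/12)
3. M is the midpoint of HB ⇒ M = (1/6, 2/3)
4. P lies on line MB with MP:PB = 1:5 ⇒ P = (13/72, 49/72)
through M parallel to XP: direction (-59/72, 49/72); meets VZ at E = (0, 95/118)
E = V + t·(Z−V) with t = 23/118

t = 23/118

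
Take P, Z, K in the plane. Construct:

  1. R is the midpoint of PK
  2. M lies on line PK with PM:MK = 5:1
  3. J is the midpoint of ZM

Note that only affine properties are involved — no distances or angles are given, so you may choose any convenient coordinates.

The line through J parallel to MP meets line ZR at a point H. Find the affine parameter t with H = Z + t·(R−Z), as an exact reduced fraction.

Work in coordinates with P = (0, 0), Z = (1, 0), K = (0, 1).
1. R is the midpoint of PK ⇒ R = (0, 1/2)
2. M lies on line PK with PM:MK = 5:1 ⇒ M = (0, 5/6)
3. J is the midpoint of ZM ⇒ J = (1/2, 5/12)
through J parallel to MP: direction (0, -5/6); meets ZR at H = (1/2, 1/4)
H = Z + t·(R−Z) with t = 1/2

t = 1/2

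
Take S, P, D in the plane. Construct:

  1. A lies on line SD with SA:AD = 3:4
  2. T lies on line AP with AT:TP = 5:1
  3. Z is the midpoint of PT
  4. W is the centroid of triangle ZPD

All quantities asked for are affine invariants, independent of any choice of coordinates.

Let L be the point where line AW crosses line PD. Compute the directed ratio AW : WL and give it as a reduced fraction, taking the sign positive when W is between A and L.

Choose coordinates S = (0, 0), P = (1, 0), D = (0, 1).
1. A lies on line SD with SA:AD = 3:4 ⇒ A = (0, 3/7)
2. T lies on line AP with AT:TP = 5:1 ⇒ T = (5/6, 1/14)
3. Z is the midpoint of PT ⇒ Z = (11/12, 1/28)
4. W is the centroid of triangle ZPD ⇒ W = (23/36, 29/84)
line AW meets PD at L = (23/35, 12/35)
W = A + t·(L−A) with t = 35/36, so AW:WL = 35/36:1/36

AW:WL = 35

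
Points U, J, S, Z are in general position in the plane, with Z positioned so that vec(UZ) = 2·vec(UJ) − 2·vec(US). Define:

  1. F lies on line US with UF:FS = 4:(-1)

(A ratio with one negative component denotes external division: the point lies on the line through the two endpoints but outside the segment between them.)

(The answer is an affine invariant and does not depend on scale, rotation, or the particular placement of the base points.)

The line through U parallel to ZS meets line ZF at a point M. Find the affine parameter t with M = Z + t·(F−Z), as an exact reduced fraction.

t = -3

Assign U = (0, 0), J = (1, 0), S = (0, 1), Z = (2, -2) — the answer is frame-independent, so this choice is without loss of generality.
1. F lies on line US with UF:FS = 4:(-1) ⇒ F = (0, 4/3)
through U parallel to ZS: direction (-2, 3); meets ZF at M = (8, -12)
M = Z + t·(F−Z) with t = -3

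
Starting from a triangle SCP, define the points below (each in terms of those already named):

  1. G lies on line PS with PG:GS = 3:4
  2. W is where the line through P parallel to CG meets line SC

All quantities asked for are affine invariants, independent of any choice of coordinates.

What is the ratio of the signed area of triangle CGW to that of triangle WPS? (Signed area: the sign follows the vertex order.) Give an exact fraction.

[CGW]:[WPS] = -12/49

Assign S = (0, 0), C = (1, 0), P = (0, 1) — the answer is frame-independent, so this choice is without loss of generality.
1. G lies on line PS with PG:GS = 3:4 ⇒ G = (0, 4/7)
2. W is where the line through P parallel to CG meets line SC ⇒ W = (7/4, 0)
2·[CGW] = -3/7, 2·[WPS] = 7/4
[CGW]:[WPS] = -3/7:7/4 = -12/49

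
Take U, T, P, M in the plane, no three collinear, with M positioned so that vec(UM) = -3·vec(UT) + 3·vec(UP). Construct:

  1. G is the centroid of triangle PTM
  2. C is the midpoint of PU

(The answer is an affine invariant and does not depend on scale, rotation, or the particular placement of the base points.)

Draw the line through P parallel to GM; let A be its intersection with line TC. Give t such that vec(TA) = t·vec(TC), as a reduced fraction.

Assign U = (0, 0), T = (1, 0), P = (0, 1), M = (-3, 3) — the answer is frame-independent, so this choice is without loss of generality.
1. G is the centroid of triangle PTM ⇒ G = (-2/3, 4/3)
2. C is the midpoint of PU ⇒ C = (0, 1/2)
through P parallel to GM: direction (-7/3, 5/3); meets TC at A = (7/3, -2/3)
A = T + t·(C−T) with t = -4/3

t = -4/3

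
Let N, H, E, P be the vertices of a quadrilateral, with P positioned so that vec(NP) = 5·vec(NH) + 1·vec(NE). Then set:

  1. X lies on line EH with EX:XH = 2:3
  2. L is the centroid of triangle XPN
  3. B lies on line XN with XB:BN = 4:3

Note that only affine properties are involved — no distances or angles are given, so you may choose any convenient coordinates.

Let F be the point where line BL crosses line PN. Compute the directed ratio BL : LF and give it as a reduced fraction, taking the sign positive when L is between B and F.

BL:LF = 2/7

Work in coordinates with N = (0, 0), H = (1, 0), E = (0, 1), P = (5, 1).
1. X lies on line EH with EX:XH = 2:3 ⇒ X = (2/5, 3/5)
2. L is the centroid of triangle XPN ⇒ L = (9/5, 8/15)
3. B lies on line XN with XB:BN = 4:3 ⇒ B = (6/35, 9/35)
line BL meets PN at F = (15/2, 3/2)
L = B + t·(F−B) with t = 2/9, so BL:LF = 2/9:7/9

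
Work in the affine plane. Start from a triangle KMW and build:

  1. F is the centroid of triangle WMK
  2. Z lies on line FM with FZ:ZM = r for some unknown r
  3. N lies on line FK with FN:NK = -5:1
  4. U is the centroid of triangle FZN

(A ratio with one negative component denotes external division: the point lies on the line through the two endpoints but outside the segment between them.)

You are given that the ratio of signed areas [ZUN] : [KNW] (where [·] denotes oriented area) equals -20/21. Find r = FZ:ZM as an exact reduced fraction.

Choose coordinates K = (0, 0), M = (1, 0), W = (0, 1).
1. F is the centroid of triangle WMK ⇒ F = (1/3, 1/3)
2. With FZ:ZM = r, write λ = r/(r+1) so Z = F + λ·(M−F); Z is affine-linear in λ
3. N lies on line FK with FN:NK = -5:1 ⇒ N = (-1/12, -1/12)
4. U is the centroid of triangle FZN ⇒ U is an affine combination of earlier points and hence also affine-linear in λ
Every point depending on Z is an affine combination of Z and λ-independent points, so each such coordinate is linear in λ; the λ² term in each signed area is a multiple of (M−F)×(M−F) = 0, so 2·[ZUN] and 2·[KNW] are each linear in λ. Evaluating at λ=0 and λ=1:
  2·[ZUN] = 5/36·λ,   2·[KNW] = -1/12
So [ZUN]:[KNW] = (5/36·λ) / (-1/12). Setting this equal to -20/21:
  5/36·λ = -20/21·(-1/12)  ⇒  λ = 4/7
Then r = λ/(1−λ) = (4/7)/(3/7) = 4/3. Check: with r = 4/3, Z = (5/7, 1/7) and [ZUN]:[KNW] = -20/21 as required.

r = 4/3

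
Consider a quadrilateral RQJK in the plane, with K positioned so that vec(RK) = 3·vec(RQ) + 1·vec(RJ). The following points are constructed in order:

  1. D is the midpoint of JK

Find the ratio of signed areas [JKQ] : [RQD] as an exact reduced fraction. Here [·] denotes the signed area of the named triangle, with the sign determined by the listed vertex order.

[JKQ]:[RQD] = -3

Work in coordinates with R = (0, 0), Q = (1, 0), J = (0, 1), K = (3, 1).
1. D is the midpoint of JK ⇒ D = (3/2, 1)
2·[JKQ] = -3, 2·[RQD] = 1
[JKQ]:[RQD] = -3:1 = -3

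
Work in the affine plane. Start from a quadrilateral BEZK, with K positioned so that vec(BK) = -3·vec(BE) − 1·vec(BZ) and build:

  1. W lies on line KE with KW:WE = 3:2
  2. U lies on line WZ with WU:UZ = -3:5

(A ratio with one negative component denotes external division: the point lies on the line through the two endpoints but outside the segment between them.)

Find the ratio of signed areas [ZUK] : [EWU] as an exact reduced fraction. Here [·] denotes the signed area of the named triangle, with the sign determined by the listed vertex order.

Choose coordinates B = (0, 0), E = (1, 0), Z = (0, 1), K = (-3, -1).
1. W lies on line KE with KW:WE = 3:2 ⇒ W = (-3/5, -2/5)
2. U lies on line WZ with WU:UZ = -3:5 ⇒ U = (-3/2, -5/2)
2·[ZUK] = -15/2, 2·[EWU] = 3
[ZUK]:[EWU] = -15/2:3 = -5/2

[ZUK]:[EWU] = -5/2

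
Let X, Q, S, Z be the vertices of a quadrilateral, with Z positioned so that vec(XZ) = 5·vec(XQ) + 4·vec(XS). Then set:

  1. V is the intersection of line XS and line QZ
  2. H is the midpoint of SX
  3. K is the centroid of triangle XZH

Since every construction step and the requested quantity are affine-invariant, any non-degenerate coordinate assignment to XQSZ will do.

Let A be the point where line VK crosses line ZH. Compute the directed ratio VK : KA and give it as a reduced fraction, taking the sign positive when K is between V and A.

Choose coordinates X = (0, 0), Q = (1, 0), S = (0, 1), Z = (5, 4).
1. V is the intersection of line XS and line QZ ⇒ V = (0, -1)
2. H is the midpoint of SX ⇒ H = (0, 1/2)
3. K is the centroid of triangle XZH ⇒ K = (5/3, 3/2)
line VK meets ZH at A = (15/8, 29/16)
K = V + t·(A−V) with t = 8/9, so VK:KA = 8/9:1/9

VK:KA = 8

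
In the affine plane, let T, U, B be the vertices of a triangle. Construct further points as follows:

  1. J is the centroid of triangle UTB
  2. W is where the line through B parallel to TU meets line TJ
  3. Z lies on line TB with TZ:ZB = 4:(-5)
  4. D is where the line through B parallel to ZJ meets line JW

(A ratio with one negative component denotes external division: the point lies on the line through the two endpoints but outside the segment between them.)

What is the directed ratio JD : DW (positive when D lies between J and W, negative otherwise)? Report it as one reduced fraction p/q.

JD:DW = -5/13

Work in coordinates with T = (0, 0), U = (1, 0), B = (0, 1).
1. J is the centroid of triangle UTB ⇒ J = (1/3, 1/3)
2. W is where the line through B parallel to TU meets line TJ ⇒ W = (1, 1)
3. Z lies on line TB with TZ:ZB = 4:(-5) ⇒ Z = (0, -4)
4. D is where the line through B parallel to ZJ meets line JW ⇒ D = (-1/12, -1/12)
D = J + t·(W−J) with t = -5/8, so JD:DW = t:(1−t) = -5/8:13/8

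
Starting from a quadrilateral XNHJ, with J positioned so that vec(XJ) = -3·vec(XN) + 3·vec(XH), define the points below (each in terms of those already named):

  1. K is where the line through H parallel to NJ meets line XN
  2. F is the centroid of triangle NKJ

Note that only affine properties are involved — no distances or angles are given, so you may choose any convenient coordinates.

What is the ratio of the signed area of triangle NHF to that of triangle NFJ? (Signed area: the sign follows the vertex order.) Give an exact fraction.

[NHF]:[NFJ] = 2/3

Work in coordinates with X = (0, 0), N = (1, 0), H = (0, 1), J = (-3, 3).
1. K is where the line through H parallel to NJ meets line XN ⇒ K = (4/3, 0)
2. F is the centroid of triangle NKJ ⇒ F = (-2/9, 1)
2·[NHF] = 2/9, 2·[NFJ] = 1/3
[NHF]:[NFJ] = 2/9:1/3 = 2/3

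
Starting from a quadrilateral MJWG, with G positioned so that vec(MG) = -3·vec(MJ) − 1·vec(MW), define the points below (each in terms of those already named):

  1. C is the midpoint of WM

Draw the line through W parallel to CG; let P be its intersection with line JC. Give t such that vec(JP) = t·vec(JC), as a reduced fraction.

t = 3/2

Work in coordinates with M = (0, 0), J = (1, 0), W = (0, 1), G = (-3, -1).
1. C is the midpoint of WM ⇒ C = (0, 1/2)
through W parallel to CG: direction (-3, -3/2); meets JC at P = (-1/2, 3/4)
P = J + t·(C−J) with t = 3/2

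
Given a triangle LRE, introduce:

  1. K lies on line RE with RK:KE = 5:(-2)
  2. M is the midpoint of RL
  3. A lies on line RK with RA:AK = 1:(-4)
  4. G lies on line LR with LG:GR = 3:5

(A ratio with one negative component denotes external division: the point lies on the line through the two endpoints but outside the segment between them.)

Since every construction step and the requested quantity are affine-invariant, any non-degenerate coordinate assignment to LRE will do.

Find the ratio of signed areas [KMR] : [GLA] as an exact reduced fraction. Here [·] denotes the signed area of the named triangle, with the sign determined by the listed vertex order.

Assign L = (0, 0), R = (1, 0), E = (0, 1) — the answer is frame-independent, so this choice is without loss of generality.
1. K lies on line RE with RK:KE = 5:(-2) ⇒ K = (-2/3, 5/3)
2. M is the midpoint of RL ⇒ M = (1/2, 0)
3. A lies on line RK with RA:AK = 1:(-4) ⇒ A = (14/9, -5/9)
4. G lies on line LR with LG:GR = 3:5 ⇒ G = (3/8, 0)
2·[KMR] = 5/6, 2·[GLA] = 5/24
[KMR]:[GLA] = 5/6:5/24 = 4

[KMR]:[GLA] = 4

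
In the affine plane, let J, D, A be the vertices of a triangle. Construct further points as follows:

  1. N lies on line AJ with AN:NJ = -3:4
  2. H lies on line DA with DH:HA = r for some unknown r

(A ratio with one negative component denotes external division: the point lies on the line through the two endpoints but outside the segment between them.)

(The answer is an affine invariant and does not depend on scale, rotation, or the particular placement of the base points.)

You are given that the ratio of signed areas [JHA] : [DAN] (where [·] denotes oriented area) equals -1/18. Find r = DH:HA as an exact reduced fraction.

r = 5

Set J = (0, 0), D = (1, 0), A = (0, 1); any affine frame gives the same invariant.
1. N lies on line AJ with AN:NJ = -3:4 ⇒ N = (0, 4)
2. With DH:HA = r, write λ = r/(r+1) so H = D + λ·(A−D); H is affine-linear in λ
Every point depending on H is an affine combination of H and λ-independent points, so each such coordinate is linear in λ; the λ² term in each signed area is a multiple of (A−D)×(A−D) = 0, so 2·[JHA] and 2·[DAN] are each linear in λ. Evaluating at λ=0 and λ=1:
  2·[JHA] = −λ + 1,   2·[DAN] = -3
So [JHA]:[DAN] = (−λ + 1) / (-3). Setting this equal to -1/18:
  −λ + 1 = -1/18·(-3)  ⇒  λ = 5/6
Then r = λ/(1−λ) = (5/6)/(1/6) = 5. Check: with r = 5, H = (1/6, 5/6) and [JHA]:[DAN] = -1/18 as required.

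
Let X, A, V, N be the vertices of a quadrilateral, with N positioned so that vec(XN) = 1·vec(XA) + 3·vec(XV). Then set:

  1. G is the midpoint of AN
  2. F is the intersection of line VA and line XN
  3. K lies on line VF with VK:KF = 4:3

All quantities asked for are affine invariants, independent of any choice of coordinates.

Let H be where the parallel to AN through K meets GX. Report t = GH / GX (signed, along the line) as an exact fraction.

Work in coordinates with X = (0, 0), A = (1, 0), V = (0, 1), N = (1, 3).
1. G is the midpoint of AN ⇒ G = (1, 3/2)
2. F is the intersection of line VA and line XN ⇒ F = (1/4, 3/4)
3. K lies on line VF with VK:KF = 4:3 ⇒ K = (1/7, 6/7)
through K parallel to AN: direction (0, 3); meets GX at H = (1/7, 3/14)
H = G + t·(X−G) with t = 6/7

t = 6/7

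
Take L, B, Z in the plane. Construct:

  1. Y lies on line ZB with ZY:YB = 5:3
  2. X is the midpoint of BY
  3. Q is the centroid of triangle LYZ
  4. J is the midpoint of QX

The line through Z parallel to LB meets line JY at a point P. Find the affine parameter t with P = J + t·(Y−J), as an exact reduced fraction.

Choose coordinates L = (0, 0), B = (1, 0), Z = (0, 1).
1. Y lies on line ZB with ZY:YB = 5:3 ⇒ Y = (5/8, 3/8)
2. X is the midpoint of BY ⇒ X = (13/16, 3/16)
3. Q is the centroid of triangle LYZ ⇒ Q = (5/24, 11/24)
4. J is the midpoint of QX ⇒ J = (49/96, 31/96)
through Z parallel to LB: direction (1, 0); meets JY at P = (2, 1)
P = J + t·(Y−J) with t = 13

t = 13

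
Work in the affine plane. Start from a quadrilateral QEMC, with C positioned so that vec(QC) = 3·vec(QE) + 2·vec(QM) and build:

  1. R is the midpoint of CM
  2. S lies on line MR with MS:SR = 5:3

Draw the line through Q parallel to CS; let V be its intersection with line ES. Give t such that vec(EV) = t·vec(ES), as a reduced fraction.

Work in coordinates with Q = (0, 0), E = (1, 0), M = (0, 1), C = (3, 2).
1. R is the midpoint of CM ⇒ R = (3/2, 3/2)
2. S lies on line MR with MS:SR = 5:3 ⇒ S = (15/16, 21/16)
through Q parallel to CS: direction (-33/16, -11/16); meets ES at V = (63/64, 21/64)
V = E + t·(S−E) with t = 1/4

t = 1/4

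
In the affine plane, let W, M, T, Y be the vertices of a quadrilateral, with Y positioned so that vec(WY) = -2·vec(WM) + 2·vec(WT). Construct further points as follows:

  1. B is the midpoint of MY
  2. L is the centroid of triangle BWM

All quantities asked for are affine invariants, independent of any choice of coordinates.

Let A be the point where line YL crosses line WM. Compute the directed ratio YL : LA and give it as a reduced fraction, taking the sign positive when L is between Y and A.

YL:LA = 5

Assign W = (0, 0), M = (1, 0), T = (0, 1), Y = (-2, 2) — the answer is frame-independent, so this choice is without loss of generality.
1. B is the midpoint of MY ⇒ B = (-1/2, 1)
2. L is the centroid of triangle BWM ⇒ L = (1/6, 1/3)
line YL meets WM at A = (3/5, 0)
L = Y + t·(A−Y) with t = 5/6, so YL:LA = 5/6:1/6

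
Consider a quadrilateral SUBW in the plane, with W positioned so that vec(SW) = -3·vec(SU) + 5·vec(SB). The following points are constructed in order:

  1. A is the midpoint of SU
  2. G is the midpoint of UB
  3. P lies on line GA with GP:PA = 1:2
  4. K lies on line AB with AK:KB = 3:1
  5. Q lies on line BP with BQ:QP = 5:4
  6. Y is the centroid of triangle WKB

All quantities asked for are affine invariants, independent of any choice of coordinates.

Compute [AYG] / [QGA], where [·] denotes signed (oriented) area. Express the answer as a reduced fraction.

Work in coordinates with S = (0, 0), U = (1, 0), B = (0, 1), W = (-3, 5).
1. A is the midpoint of SU ⇒ A = (1/2, 0)
2. G is the midpoint of UB ⇒ G = (1/2, 1/2)
3. P lies on line GA with GP:PA = 1:2 ⇒ P = (1/2, 1/3)
4. K lies on line AB with AK:KB = 3:1 ⇒ K = (1/8, 3/4)
5. Q lies on line BP with BQ:QP = 5:4 ⇒ Q = (5/18, 17/27)
6. Y is the centroid of triangle WKB ⇒ Y = (-23/24, 9/4)
2·[AYG] = -35/48, 2·[QGA] = -1/9
[AYG]:[QGA] = -35/48:-1/9 = 105/16

[AYG]:[QGA] = 105/16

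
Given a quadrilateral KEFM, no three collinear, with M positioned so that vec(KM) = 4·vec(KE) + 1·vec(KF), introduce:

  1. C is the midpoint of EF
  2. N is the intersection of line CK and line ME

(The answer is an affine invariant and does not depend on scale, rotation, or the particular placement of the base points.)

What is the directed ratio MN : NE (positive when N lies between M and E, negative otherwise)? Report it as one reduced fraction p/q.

Work in coordinates with K = (0, 0), E = (1, 0), F = (0, 1), M = (4, 1).
1. C is the midpoint of EF ⇒ C = (1/2, 1/2)
2. N is the intersection of line CK and line ME ⇒ N = (-1/2, -1/2)
N = M + t·(E−M) with t = 3/2, so MN:NE = t:(1−t) = 3/2:-1/2

MN:NE = -3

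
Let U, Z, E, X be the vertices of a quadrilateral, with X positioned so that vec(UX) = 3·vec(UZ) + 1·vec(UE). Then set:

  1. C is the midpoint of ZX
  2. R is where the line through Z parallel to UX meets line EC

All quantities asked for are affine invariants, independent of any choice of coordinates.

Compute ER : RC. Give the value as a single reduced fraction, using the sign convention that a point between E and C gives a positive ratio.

ER:RC = -8

Choose coordinates U = (0, 0), Z = (1, 0), E = (0, 1), X = (3, 1).
1. C is the midpoint of ZX ⇒ C = (2, 1/2)
2. R is where the line through Z parallel to UX meets line EC ⇒ R = (16/7, 3/7)
R = E + t·(C−E) with t = 8/7, so ER:RC = t:(1−t) = 8/7:-1/7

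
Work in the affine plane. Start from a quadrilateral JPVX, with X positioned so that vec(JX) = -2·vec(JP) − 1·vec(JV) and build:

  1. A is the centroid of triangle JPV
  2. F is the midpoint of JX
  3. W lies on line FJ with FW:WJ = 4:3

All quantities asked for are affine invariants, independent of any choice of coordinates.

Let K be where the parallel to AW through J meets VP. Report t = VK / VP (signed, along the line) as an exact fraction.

t = 32/55

Assign J = (0, 0), P = (1, 0), V = (0, 1), X = (-2, -1) — the answer is frame-independent, so this choice is without loss of generality.
1. A is the centroid of triangle JPV ⇒ A = (1/3, 1/3)
2. F is the midpoint of JX ⇒ F = (-1, -1/2)
3. W lies on line FJ with FW:WJ = 4:3 ⇒ W = (-3/7, -3/14)
through J parallel to AW: direction (-16/21, -23/42); meets VP at K = (32/55, 23/55)
K = V + t·(P−V) with t = 32/55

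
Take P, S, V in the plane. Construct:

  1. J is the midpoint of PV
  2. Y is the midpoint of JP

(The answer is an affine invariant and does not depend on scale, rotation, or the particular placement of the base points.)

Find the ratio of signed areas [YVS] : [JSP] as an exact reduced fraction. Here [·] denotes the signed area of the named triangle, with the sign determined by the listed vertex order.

Work in coordinates with P = (0, 0), S = (1, 0), V = (0, 1).
1. J is the midpoint of PV ⇒ J = (0, 1/2)
2. Y is the midpoint of JP ⇒ Y = (0, 1/4)
2·[YVS] = -3/4, 2·[JSP] = -1/2
[YVS]:[JSP] = -3/4:-1/2 = 3/2

[YVS]:[JSP] = 3/2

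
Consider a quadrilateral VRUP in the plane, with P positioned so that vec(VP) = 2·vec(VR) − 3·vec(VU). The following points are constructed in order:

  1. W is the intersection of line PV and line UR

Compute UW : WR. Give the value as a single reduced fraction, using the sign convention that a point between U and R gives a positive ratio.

UW:WR = -2/3

Assign V = (0, 0), R = (1, 0), U = (0, 1), P = (2, -3) — the answer is frame-independent, so this choice is without loss of generality.
1. W is the intersection of line PV and line UR ⇒ W = (-2, 3)
W = U + t·(R−U) with t = -2, so UW:WR = t:(1−t) = -2:3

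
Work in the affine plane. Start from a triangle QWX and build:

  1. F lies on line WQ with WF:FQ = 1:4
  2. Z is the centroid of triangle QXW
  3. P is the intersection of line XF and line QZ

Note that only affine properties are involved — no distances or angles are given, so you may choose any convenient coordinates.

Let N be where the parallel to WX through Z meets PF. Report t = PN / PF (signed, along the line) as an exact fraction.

t = 5/2

Work in coordinates with Q = (0, 0), W = (1, 0), X = (0, 1).
1. F lies on line WQ with WF:FQ = 1:4 ⇒ F = (4/5, 0)
2. Z is the centroid of triangle QXW ⇒ Z = (1/3, 1/3)
3. P is the intersection of line XF and line QZ ⇒ P = (4/9, 4/9)
through Z parallel to WX: direction (-1, 1); meets PF at N = (4/3, -2/3)
N = P + t·(F−P) with t = 5/2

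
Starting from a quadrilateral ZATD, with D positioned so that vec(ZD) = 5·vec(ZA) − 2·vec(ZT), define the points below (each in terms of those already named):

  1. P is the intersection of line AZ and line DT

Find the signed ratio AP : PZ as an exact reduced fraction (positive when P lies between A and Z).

Assign Z = (0, 0), A = (1, 0), T = (0, 1), D = (5, -2) — the answer is frame-independent, so this choice is without loss of generality.
1. P is the intersection of line AZ and line DT ⇒ P = (5/3, 0)
P = A + t·(Z−A) with t = -2/3, so AP:PZ = t:(1−t) = -2/3:5/3

AP:PZ = -2/5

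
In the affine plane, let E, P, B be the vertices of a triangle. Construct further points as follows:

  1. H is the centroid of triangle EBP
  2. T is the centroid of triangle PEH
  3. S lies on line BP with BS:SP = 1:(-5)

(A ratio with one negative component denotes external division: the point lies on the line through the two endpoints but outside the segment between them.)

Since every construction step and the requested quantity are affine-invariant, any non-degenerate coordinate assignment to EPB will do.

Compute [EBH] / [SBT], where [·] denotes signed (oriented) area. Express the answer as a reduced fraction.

[EBH]:[SBT] = 3

Choose coordinates E = (0, 0), P = (1, 0), B = (0, 1).
1. H is the centroid of triangle EBP ⇒ H = (1/3, 1/3)
2. T is the centroid of triangle PEH ⇒ T = (4/9, 1/9)
3. S lies on line BP with BS:SP = 1:(-5) ⇒ S = (-1/4, 5/4)
2·[EBH] = -1/3, 2·[SBT] = -1/9
[EBH]:[SBT] = -1/3:-1/9 = 3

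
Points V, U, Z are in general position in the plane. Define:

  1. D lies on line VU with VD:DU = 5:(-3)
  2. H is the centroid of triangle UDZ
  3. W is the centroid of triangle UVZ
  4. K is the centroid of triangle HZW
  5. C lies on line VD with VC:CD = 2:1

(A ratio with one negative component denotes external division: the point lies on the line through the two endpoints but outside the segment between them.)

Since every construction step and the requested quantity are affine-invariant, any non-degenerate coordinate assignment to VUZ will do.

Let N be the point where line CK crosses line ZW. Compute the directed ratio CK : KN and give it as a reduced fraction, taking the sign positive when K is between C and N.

Set V = (0, 0), U = (1, 0), Z = (0, 1); any affine frame gives the same invariant.
1. D lies on line VU with VD:DU = 5:(-3) ⇒ D = (5/2, 0)
2. H is the centroid of triangle UDZ ⇒ H = (7/6, 1/3)
3. W is the centroid of triangle UVZ ⇒ W = (1/3, 1/3)
4. K is the centroid of triangle HZW ⇒ K = (1/2, 5/9)
5. C lies on line VD with VC:CD = 2:1 ⇒ C = (5/3, 0)
line CK meets ZW at N = (13/96, 35/48)
K = C + t·(N−C) with t = 16/21, so CK:KN = 16/21:5/21

CK:KN = 16/5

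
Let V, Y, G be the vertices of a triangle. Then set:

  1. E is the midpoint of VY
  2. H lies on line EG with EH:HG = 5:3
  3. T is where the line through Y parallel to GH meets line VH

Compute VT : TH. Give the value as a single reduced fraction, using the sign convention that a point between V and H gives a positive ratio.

Choose coordinates V = (0, 0), Y = (1, 0), G = (0, 1).
1. E is the midpoint of VY ⇒ E = (1/2, 0)
2. H lies on line EG with EH:HG = 5:3 ⇒ H = (3/16, 5/8)
3. T is where the line through Y parallel to GH meets line VH ⇒ T = (3/8, 5/4)
T = V + t·(H−V) with t = 2, so VT:TH = t:(1−t) = 2:-1

VT:TH = -2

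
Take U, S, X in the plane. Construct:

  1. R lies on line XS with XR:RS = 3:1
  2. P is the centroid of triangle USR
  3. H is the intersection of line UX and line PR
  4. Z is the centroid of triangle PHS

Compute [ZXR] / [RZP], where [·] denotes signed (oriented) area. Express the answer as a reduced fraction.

[ZXR]:[RZP] = 33/2

Work in coordinates with U = (0, 0), S = (1, 0), X = (0, 1).
1. R lies on line XS with XR:RS = 3:1 ⇒ R = (3/4, 1/4)
2. P is the centroid of triangle USR ⇒ P = (7/12, 1/12)
3. H is the intersection of line UX and line PR ⇒ H = (0, -1/2)
4. Z is the centroid of triangle PHS ⇒ Z = (19/36, -5/36)
2·[ZXR] = -11/24, 2·[RZP] = -1/36
[ZXR]:[RZP] = -11/24:-1/36 = 33/2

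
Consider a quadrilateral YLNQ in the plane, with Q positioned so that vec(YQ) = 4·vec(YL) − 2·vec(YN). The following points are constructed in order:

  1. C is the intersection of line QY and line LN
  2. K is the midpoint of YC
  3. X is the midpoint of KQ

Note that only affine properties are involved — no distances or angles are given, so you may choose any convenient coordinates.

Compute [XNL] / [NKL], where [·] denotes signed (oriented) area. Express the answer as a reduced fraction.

[XNL]:[NKL] = 1/2

Work in coordinates with Y = (0, 0), L = (1, 0), N = (0, 1), Q = (4, -2).
1. C is the intersection of line QY and line LN ⇒ C = (2, -1)
2. K is the midpoint of YC ⇒ K = (1, -1/2)
3. X is the midpoint of KQ ⇒ X = (5/2, -5/4)
2·[XNL] = 1/4, 2·[NKL] = 1/2
[XNL]:[NKL] = 1/4:1/2 = 1/2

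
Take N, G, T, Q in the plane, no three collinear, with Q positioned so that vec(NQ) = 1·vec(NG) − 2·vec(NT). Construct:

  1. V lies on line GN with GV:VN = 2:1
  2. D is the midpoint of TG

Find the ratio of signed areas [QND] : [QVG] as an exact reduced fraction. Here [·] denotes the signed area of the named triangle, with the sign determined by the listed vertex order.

[QND]:[QVG] = 9/8

Assign N = (0, 0), G = (1, 0), T = (0, 1), Q = (1, -2) — the answer is frame-independent, so this choice is without loss of generality.
1. V lies on line GN with GV:VN = 2:1 ⇒ V = (1/3, 0)
2. D is the midpoint of TG ⇒ D = (1/2, 1/2)
2·[QND] = -3/2, 2·[QVG] = -4/3
[QND]:[QVG] = -3/2:-4/3 = 9/8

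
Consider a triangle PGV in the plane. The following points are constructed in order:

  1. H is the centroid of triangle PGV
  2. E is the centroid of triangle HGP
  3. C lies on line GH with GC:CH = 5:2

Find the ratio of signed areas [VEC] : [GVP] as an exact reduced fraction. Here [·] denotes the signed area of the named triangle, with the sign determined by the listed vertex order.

[VEC]:[GVP] = 8/63

Set P = (0, 0), G = (1, 0), V = (0, 1); any affine frame gives the same invariant.
1. H is the centroid of triangle PGV ⇒ H = (1/3, 1/3)
2. E is the centroid of triangle HGP ⇒ E = (4/9, 1/9)
3. C lies on line GH with GC:CH = 5:2 ⇒ C = (11/21, 5/21)
2·[VEC] = 8/63, 2·[GVP] = 1
[VEC]:[GVP] = 8/63:1 = 8/63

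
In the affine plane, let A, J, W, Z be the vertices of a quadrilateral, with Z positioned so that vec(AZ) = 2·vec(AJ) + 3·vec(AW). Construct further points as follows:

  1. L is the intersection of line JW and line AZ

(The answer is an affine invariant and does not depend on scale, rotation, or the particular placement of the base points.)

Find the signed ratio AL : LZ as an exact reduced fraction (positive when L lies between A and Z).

Assign A = (0, 0), J = (1, 0), W = (0, 1), Z = (2, 3) — the answer is frame-independent, so this choice is without loss of generality.
1. L is the intersection of line JW and line AZ ⇒ L = (2/5, 3/5)
L = A + t·(Z−A) with t = 1/5, so AL:LZ = t:(1−t) = 1/5:4/5

AL:LZ = 1/4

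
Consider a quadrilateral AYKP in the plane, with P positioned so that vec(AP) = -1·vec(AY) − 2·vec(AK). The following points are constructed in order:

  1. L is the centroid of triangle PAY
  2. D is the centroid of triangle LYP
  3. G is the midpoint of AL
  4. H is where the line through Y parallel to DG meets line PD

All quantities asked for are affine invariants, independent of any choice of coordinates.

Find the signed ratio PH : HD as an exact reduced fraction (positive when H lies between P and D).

Choose coordinates A = (0, 0), Y = (1, 0), K = (0, 1), P = (-1, -2).
1. L is the centroid of triangle PAY ⇒ L = (0, -2/3)
2. D is the centroid of triangle LYP ⇒ D = (0, -8/9)
3. G is the midpoint of AL ⇒ G = (0, -1/3)
4. H is where the line through Y parallel to DG meets line PD ⇒ H = (1, 2/9)
H = P + t·(D−P) with t = 2, so PH:HD = t:(1−t) = 2:-1

PH:HD = -2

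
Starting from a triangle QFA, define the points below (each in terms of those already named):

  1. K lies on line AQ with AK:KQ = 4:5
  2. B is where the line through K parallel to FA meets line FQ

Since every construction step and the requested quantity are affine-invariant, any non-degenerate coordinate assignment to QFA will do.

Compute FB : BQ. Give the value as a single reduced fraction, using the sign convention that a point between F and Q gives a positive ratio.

Work in coordinates with Q = (0, 0), F = (1, 0), A = (0, 1).
1. K lies on line AQ with AK:KQ = 4:5 ⇒ K = (0, 5/9)
2. B is where the line through K parallel to FA meets line FQ ⇒ B = (5/9, 0)
B = F + t·(Q−F) with t = 4/9, so FB:BQ = t:(1−t) = 4/9:5/9

FB:BQ = 4/5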